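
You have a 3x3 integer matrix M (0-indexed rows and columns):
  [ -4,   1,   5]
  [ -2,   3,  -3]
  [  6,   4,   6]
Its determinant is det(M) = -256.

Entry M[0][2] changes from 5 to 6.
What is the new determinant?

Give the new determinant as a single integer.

Answer: -282

Derivation:
det is linear in row 0: changing M[0][2] by delta changes det by delta * cofactor(0,2).
Cofactor C_02 = (-1)^(0+2) * minor(0,2) = -26
Entry delta = 6 - 5 = 1
Det delta = 1 * -26 = -26
New det = -256 + -26 = -282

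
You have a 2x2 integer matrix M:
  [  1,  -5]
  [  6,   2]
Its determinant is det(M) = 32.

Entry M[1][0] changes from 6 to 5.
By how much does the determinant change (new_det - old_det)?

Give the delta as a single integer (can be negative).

Answer: -5

Derivation:
Cofactor C_10 = 5
Entry delta = 5 - 6 = -1
Det delta = entry_delta * cofactor = -1 * 5 = -5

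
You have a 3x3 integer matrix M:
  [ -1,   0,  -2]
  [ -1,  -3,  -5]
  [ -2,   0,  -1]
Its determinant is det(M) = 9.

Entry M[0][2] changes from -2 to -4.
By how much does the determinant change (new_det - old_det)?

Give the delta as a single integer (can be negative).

Answer: 12

Derivation:
Cofactor C_02 = -6
Entry delta = -4 - -2 = -2
Det delta = entry_delta * cofactor = -2 * -6 = 12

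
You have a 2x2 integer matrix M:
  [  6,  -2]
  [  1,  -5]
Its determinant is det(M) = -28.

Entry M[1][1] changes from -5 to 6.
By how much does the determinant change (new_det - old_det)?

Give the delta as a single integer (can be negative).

Answer: 66

Derivation:
Cofactor C_11 = 6
Entry delta = 6 - -5 = 11
Det delta = entry_delta * cofactor = 11 * 6 = 66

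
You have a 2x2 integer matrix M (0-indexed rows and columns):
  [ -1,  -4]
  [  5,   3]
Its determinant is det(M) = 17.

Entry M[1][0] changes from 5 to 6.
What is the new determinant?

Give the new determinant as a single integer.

Answer: 21

Derivation:
det is linear in row 1: changing M[1][0] by delta changes det by delta * cofactor(1,0).
Cofactor C_10 = (-1)^(1+0) * minor(1,0) = 4
Entry delta = 6 - 5 = 1
Det delta = 1 * 4 = 4
New det = 17 + 4 = 21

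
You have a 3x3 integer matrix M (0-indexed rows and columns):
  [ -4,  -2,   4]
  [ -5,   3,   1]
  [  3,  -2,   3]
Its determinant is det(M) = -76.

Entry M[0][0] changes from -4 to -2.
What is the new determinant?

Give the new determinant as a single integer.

Answer: -54

Derivation:
det is linear in row 0: changing M[0][0] by delta changes det by delta * cofactor(0,0).
Cofactor C_00 = (-1)^(0+0) * minor(0,0) = 11
Entry delta = -2 - -4 = 2
Det delta = 2 * 11 = 22
New det = -76 + 22 = -54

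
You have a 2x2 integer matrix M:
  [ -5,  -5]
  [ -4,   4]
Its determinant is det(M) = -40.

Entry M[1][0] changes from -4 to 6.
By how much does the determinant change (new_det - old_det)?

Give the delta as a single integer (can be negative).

Cofactor C_10 = 5
Entry delta = 6 - -4 = 10
Det delta = entry_delta * cofactor = 10 * 5 = 50

Answer: 50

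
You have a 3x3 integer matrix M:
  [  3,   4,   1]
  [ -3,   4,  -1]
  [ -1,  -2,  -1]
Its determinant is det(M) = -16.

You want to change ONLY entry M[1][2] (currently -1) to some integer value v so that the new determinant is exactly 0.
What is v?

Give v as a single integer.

Answer: 7

Derivation:
det is linear in entry M[1][2]: det = old_det + (v - -1) * C_12
Cofactor C_12 = 2
Want det = 0: -16 + (v - -1) * 2 = 0
  (v - -1) = 16 / 2 = 8
  v = -1 + (8) = 7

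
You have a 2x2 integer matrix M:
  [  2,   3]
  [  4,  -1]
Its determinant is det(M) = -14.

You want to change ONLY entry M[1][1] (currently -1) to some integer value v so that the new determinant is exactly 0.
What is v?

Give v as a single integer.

det is linear in entry M[1][1]: det = old_det + (v - -1) * C_11
Cofactor C_11 = 2
Want det = 0: -14 + (v - -1) * 2 = 0
  (v - -1) = 14 / 2 = 7
  v = -1 + (7) = 6

Answer: 6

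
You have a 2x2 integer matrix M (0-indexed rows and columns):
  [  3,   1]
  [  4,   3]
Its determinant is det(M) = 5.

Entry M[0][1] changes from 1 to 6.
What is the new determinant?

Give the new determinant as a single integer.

Answer: -15

Derivation:
det is linear in row 0: changing M[0][1] by delta changes det by delta * cofactor(0,1).
Cofactor C_01 = (-1)^(0+1) * minor(0,1) = -4
Entry delta = 6 - 1 = 5
Det delta = 5 * -4 = -20
New det = 5 + -20 = -15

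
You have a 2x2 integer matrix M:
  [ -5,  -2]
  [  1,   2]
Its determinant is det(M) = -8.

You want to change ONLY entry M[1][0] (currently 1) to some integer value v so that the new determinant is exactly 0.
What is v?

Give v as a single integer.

det is linear in entry M[1][0]: det = old_det + (v - 1) * C_10
Cofactor C_10 = 2
Want det = 0: -8 + (v - 1) * 2 = 0
  (v - 1) = 8 / 2 = 4
  v = 1 + (4) = 5

Answer: 5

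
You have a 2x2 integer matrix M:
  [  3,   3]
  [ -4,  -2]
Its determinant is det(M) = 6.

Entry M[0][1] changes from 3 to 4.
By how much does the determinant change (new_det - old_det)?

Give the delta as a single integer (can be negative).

Answer: 4

Derivation:
Cofactor C_01 = 4
Entry delta = 4 - 3 = 1
Det delta = entry_delta * cofactor = 1 * 4 = 4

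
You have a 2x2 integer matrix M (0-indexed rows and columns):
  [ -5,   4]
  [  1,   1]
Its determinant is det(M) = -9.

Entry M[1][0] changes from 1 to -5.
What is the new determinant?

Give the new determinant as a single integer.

det is linear in row 1: changing M[1][0] by delta changes det by delta * cofactor(1,0).
Cofactor C_10 = (-1)^(1+0) * minor(1,0) = -4
Entry delta = -5 - 1 = -6
Det delta = -6 * -4 = 24
New det = -9 + 24 = 15

Answer: 15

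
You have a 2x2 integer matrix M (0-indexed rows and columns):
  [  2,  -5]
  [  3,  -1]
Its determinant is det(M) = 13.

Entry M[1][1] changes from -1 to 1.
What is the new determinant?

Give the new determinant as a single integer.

Answer: 17

Derivation:
det is linear in row 1: changing M[1][1] by delta changes det by delta * cofactor(1,1).
Cofactor C_11 = (-1)^(1+1) * minor(1,1) = 2
Entry delta = 1 - -1 = 2
Det delta = 2 * 2 = 4
New det = 13 + 4 = 17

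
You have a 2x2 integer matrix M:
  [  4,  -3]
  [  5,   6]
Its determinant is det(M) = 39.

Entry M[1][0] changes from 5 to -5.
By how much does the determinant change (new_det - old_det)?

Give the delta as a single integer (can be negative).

Cofactor C_10 = 3
Entry delta = -5 - 5 = -10
Det delta = entry_delta * cofactor = -10 * 3 = -30

Answer: -30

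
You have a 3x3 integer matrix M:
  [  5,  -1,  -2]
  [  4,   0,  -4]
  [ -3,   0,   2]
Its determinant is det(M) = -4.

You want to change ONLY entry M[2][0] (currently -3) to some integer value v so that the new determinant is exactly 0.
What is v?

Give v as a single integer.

Answer: -2

Derivation:
det is linear in entry M[2][0]: det = old_det + (v - -3) * C_20
Cofactor C_20 = 4
Want det = 0: -4 + (v - -3) * 4 = 0
  (v - -3) = 4 / 4 = 1
  v = -3 + (1) = -2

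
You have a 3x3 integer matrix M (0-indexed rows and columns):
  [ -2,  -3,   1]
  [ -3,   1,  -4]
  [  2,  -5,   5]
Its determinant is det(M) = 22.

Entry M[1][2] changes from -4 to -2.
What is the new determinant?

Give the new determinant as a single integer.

Answer: -10

Derivation:
det is linear in row 1: changing M[1][2] by delta changes det by delta * cofactor(1,2).
Cofactor C_12 = (-1)^(1+2) * minor(1,2) = -16
Entry delta = -2 - -4 = 2
Det delta = 2 * -16 = -32
New det = 22 + -32 = -10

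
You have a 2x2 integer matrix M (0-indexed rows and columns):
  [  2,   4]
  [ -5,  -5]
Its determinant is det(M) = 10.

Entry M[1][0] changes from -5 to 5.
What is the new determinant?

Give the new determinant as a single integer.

det is linear in row 1: changing M[1][0] by delta changes det by delta * cofactor(1,0).
Cofactor C_10 = (-1)^(1+0) * minor(1,0) = -4
Entry delta = 5 - -5 = 10
Det delta = 10 * -4 = -40
New det = 10 + -40 = -30

Answer: -30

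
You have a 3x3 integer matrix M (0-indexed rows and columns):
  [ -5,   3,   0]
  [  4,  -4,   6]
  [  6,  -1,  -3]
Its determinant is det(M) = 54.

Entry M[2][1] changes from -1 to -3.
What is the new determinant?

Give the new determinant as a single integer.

Answer: -6

Derivation:
det is linear in row 2: changing M[2][1] by delta changes det by delta * cofactor(2,1).
Cofactor C_21 = (-1)^(2+1) * minor(2,1) = 30
Entry delta = -3 - -1 = -2
Det delta = -2 * 30 = -60
New det = 54 + -60 = -6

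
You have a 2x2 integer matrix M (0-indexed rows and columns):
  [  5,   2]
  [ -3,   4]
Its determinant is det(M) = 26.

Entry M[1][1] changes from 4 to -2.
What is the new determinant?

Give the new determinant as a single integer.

det is linear in row 1: changing M[1][1] by delta changes det by delta * cofactor(1,1).
Cofactor C_11 = (-1)^(1+1) * minor(1,1) = 5
Entry delta = -2 - 4 = -6
Det delta = -6 * 5 = -30
New det = 26 + -30 = -4

Answer: -4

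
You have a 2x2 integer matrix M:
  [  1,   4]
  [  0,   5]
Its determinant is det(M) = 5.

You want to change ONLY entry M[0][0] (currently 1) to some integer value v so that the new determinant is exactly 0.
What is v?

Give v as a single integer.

det is linear in entry M[0][0]: det = old_det + (v - 1) * C_00
Cofactor C_00 = 5
Want det = 0: 5 + (v - 1) * 5 = 0
  (v - 1) = -5 / 5 = -1
  v = 1 + (-1) = 0

Answer: 0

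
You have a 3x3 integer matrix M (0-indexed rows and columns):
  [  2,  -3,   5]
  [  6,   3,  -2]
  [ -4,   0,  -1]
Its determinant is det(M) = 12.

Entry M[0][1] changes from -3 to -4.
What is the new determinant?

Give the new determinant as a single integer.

Answer: -2

Derivation:
det is linear in row 0: changing M[0][1] by delta changes det by delta * cofactor(0,1).
Cofactor C_01 = (-1)^(0+1) * minor(0,1) = 14
Entry delta = -4 - -3 = -1
Det delta = -1 * 14 = -14
New det = 12 + -14 = -2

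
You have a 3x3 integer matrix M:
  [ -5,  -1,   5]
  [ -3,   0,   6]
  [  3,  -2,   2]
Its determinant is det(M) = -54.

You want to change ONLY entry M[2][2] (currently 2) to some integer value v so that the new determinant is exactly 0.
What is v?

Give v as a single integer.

Answer: -16

Derivation:
det is linear in entry M[2][2]: det = old_det + (v - 2) * C_22
Cofactor C_22 = -3
Want det = 0: -54 + (v - 2) * -3 = 0
  (v - 2) = 54 / -3 = -18
  v = 2 + (-18) = -16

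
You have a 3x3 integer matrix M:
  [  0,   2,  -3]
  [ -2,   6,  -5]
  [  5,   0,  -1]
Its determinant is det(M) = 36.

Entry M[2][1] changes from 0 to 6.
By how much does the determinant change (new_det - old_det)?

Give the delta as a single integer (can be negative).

Answer: 36

Derivation:
Cofactor C_21 = 6
Entry delta = 6 - 0 = 6
Det delta = entry_delta * cofactor = 6 * 6 = 36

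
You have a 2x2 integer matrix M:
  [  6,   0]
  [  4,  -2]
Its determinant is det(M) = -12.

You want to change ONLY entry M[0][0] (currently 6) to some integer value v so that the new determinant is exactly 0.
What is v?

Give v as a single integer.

det is linear in entry M[0][0]: det = old_det + (v - 6) * C_00
Cofactor C_00 = -2
Want det = 0: -12 + (v - 6) * -2 = 0
  (v - 6) = 12 / -2 = -6
  v = 6 + (-6) = 0

Answer: 0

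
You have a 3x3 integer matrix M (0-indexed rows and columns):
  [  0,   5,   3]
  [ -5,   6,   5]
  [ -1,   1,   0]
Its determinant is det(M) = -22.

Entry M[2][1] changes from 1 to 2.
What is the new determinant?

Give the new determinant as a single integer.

det is linear in row 2: changing M[2][1] by delta changes det by delta * cofactor(2,1).
Cofactor C_21 = (-1)^(2+1) * minor(2,1) = -15
Entry delta = 2 - 1 = 1
Det delta = 1 * -15 = -15
New det = -22 + -15 = -37

Answer: -37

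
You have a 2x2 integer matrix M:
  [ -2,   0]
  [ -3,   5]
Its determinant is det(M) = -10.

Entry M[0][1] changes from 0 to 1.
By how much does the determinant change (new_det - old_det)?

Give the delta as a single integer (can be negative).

Answer: 3

Derivation:
Cofactor C_01 = 3
Entry delta = 1 - 0 = 1
Det delta = entry_delta * cofactor = 1 * 3 = 3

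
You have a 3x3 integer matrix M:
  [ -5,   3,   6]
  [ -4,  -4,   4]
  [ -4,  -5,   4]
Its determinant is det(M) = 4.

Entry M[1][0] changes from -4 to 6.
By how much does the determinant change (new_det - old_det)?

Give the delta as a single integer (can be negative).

Cofactor C_10 = -42
Entry delta = 6 - -4 = 10
Det delta = entry_delta * cofactor = 10 * -42 = -420

Answer: -420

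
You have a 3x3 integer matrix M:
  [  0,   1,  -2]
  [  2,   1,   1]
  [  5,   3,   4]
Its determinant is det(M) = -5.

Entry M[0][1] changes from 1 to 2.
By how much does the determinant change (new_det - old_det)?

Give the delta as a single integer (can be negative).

Answer: -3

Derivation:
Cofactor C_01 = -3
Entry delta = 2 - 1 = 1
Det delta = entry_delta * cofactor = 1 * -3 = -3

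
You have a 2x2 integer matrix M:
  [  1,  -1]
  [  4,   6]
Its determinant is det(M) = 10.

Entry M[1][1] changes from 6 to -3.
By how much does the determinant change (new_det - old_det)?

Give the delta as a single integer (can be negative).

Answer: -9

Derivation:
Cofactor C_11 = 1
Entry delta = -3 - 6 = -9
Det delta = entry_delta * cofactor = -9 * 1 = -9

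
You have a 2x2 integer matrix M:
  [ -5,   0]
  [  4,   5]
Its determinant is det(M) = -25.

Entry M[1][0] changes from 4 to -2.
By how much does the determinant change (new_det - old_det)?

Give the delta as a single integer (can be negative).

Cofactor C_10 = 0
Entry delta = -2 - 4 = -6
Det delta = entry_delta * cofactor = -6 * 0 = 0

Answer: 0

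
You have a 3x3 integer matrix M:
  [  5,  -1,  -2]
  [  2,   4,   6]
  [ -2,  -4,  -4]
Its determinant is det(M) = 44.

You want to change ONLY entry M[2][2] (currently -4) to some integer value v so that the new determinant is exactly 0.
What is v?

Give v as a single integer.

det is linear in entry M[2][2]: det = old_det + (v - -4) * C_22
Cofactor C_22 = 22
Want det = 0: 44 + (v - -4) * 22 = 0
  (v - -4) = -44 / 22 = -2
  v = -4 + (-2) = -6

Answer: -6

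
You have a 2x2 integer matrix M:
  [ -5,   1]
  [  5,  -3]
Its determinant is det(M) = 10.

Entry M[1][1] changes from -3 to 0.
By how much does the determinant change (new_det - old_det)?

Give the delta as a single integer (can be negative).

Cofactor C_11 = -5
Entry delta = 0 - -3 = 3
Det delta = entry_delta * cofactor = 3 * -5 = -15

Answer: -15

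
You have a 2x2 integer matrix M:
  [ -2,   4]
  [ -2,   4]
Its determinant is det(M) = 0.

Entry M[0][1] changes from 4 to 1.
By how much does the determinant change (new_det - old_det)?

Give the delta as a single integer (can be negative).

Cofactor C_01 = 2
Entry delta = 1 - 4 = -3
Det delta = entry_delta * cofactor = -3 * 2 = -6

Answer: -6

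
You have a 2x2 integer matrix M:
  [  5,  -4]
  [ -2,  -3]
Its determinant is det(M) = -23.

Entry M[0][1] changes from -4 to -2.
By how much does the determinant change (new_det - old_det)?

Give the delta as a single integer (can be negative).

Cofactor C_01 = 2
Entry delta = -2 - -4 = 2
Det delta = entry_delta * cofactor = 2 * 2 = 4

Answer: 4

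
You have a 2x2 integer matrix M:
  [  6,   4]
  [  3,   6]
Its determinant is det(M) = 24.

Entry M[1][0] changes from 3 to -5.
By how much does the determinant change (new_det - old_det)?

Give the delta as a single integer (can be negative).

Cofactor C_10 = -4
Entry delta = -5 - 3 = -8
Det delta = entry_delta * cofactor = -8 * -4 = 32

Answer: 32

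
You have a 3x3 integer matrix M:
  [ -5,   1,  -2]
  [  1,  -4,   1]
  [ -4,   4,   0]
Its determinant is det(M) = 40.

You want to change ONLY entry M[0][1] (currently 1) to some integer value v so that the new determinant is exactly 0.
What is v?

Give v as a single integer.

Answer: 11

Derivation:
det is linear in entry M[0][1]: det = old_det + (v - 1) * C_01
Cofactor C_01 = -4
Want det = 0: 40 + (v - 1) * -4 = 0
  (v - 1) = -40 / -4 = 10
  v = 1 + (10) = 11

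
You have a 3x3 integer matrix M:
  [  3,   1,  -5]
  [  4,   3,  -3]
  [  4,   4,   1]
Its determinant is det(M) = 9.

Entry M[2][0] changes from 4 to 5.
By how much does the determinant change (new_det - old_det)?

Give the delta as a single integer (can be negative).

Cofactor C_20 = 12
Entry delta = 5 - 4 = 1
Det delta = entry_delta * cofactor = 1 * 12 = 12

Answer: 12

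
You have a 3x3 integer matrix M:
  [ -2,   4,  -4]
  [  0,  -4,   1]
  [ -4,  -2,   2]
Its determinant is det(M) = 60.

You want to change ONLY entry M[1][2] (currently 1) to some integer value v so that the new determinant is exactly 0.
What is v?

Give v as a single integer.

Answer: 4

Derivation:
det is linear in entry M[1][2]: det = old_det + (v - 1) * C_12
Cofactor C_12 = -20
Want det = 0: 60 + (v - 1) * -20 = 0
  (v - 1) = -60 / -20 = 3
  v = 1 + (3) = 4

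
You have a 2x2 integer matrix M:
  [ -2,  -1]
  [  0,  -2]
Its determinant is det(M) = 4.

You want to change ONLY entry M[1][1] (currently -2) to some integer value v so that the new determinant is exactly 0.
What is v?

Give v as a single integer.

Answer: 0

Derivation:
det is linear in entry M[1][1]: det = old_det + (v - -2) * C_11
Cofactor C_11 = -2
Want det = 0: 4 + (v - -2) * -2 = 0
  (v - -2) = -4 / -2 = 2
  v = -2 + (2) = 0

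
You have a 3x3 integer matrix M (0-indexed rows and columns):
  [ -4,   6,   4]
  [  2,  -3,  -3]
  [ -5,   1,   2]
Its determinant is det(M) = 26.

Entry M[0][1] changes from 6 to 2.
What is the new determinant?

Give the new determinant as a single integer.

det is linear in row 0: changing M[0][1] by delta changes det by delta * cofactor(0,1).
Cofactor C_01 = (-1)^(0+1) * minor(0,1) = 11
Entry delta = 2 - 6 = -4
Det delta = -4 * 11 = -44
New det = 26 + -44 = -18

Answer: -18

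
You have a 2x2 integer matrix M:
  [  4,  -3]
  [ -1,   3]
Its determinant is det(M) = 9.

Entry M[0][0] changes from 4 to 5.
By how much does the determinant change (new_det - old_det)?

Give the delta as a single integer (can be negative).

Cofactor C_00 = 3
Entry delta = 5 - 4 = 1
Det delta = entry_delta * cofactor = 1 * 3 = 3

Answer: 3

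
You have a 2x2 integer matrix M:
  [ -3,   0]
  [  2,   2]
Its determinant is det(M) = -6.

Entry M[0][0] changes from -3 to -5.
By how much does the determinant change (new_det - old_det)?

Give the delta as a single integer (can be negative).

Answer: -4

Derivation:
Cofactor C_00 = 2
Entry delta = -5 - -3 = -2
Det delta = entry_delta * cofactor = -2 * 2 = -4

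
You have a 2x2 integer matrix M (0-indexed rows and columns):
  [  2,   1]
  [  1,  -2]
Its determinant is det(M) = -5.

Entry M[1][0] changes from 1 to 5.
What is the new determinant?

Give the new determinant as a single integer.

det is linear in row 1: changing M[1][0] by delta changes det by delta * cofactor(1,0).
Cofactor C_10 = (-1)^(1+0) * minor(1,0) = -1
Entry delta = 5 - 1 = 4
Det delta = 4 * -1 = -4
New det = -5 + -4 = -9

Answer: -9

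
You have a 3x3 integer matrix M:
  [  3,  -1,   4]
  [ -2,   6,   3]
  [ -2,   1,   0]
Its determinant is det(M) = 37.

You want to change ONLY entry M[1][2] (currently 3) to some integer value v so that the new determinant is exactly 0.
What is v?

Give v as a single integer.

Answer: 40

Derivation:
det is linear in entry M[1][2]: det = old_det + (v - 3) * C_12
Cofactor C_12 = -1
Want det = 0: 37 + (v - 3) * -1 = 0
  (v - 3) = -37 / -1 = 37
  v = 3 + (37) = 40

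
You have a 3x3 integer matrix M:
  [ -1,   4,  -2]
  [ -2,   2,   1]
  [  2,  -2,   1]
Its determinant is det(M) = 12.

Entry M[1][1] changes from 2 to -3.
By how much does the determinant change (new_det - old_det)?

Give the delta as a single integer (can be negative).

Cofactor C_11 = 3
Entry delta = -3 - 2 = -5
Det delta = entry_delta * cofactor = -5 * 3 = -15

Answer: -15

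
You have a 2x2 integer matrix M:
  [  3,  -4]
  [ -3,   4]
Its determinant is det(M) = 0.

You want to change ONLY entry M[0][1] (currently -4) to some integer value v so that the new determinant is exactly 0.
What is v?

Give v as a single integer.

Answer: -4

Derivation:
det is linear in entry M[0][1]: det = old_det + (v - -4) * C_01
Cofactor C_01 = 3
Want det = 0: 0 + (v - -4) * 3 = 0
  (v - -4) = 0 / 3 = 0
  v = -4 + (0) = -4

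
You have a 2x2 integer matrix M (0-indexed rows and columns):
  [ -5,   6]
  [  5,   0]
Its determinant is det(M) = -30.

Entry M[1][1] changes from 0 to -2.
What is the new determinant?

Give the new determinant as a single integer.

Answer: -20

Derivation:
det is linear in row 1: changing M[1][1] by delta changes det by delta * cofactor(1,1).
Cofactor C_11 = (-1)^(1+1) * minor(1,1) = -5
Entry delta = -2 - 0 = -2
Det delta = -2 * -5 = 10
New det = -30 + 10 = -20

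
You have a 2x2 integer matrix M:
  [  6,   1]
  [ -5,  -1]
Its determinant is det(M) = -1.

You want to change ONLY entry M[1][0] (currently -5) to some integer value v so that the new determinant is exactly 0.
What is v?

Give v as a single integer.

Answer: -6

Derivation:
det is linear in entry M[1][0]: det = old_det + (v - -5) * C_10
Cofactor C_10 = -1
Want det = 0: -1 + (v - -5) * -1 = 0
  (v - -5) = 1 / -1 = -1
  v = -5 + (-1) = -6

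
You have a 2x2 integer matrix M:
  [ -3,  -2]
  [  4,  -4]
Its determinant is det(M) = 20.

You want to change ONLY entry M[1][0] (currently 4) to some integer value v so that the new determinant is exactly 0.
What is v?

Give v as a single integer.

Answer: -6

Derivation:
det is linear in entry M[1][0]: det = old_det + (v - 4) * C_10
Cofactor C_10 = 2
Want det = 0: 20 + (v - 4) * 2 = 0
  (v - 4) = -20 / 2 = -10
  v = 4 + (-10) = -6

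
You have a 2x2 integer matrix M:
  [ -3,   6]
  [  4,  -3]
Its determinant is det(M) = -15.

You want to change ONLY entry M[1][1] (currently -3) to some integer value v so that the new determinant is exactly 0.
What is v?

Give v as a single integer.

det is linear in entry M[1][1]: det = old_det + (v - -3) * C_11
Cofactor C_11 = -3
Want det = 0: -15 + (v - -3) * -3 = 0
  (v - -3) = 15 / -3 = -5
  v = -3 + (-5) = -8

Answer: -8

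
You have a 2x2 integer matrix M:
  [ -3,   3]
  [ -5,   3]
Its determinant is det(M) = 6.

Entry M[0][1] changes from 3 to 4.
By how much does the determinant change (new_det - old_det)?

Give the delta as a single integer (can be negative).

Answer: 5

Derivation:
Cofactor C_01 = 5
Entry delta = 4 - 3 = 1
Det delta = entry_delta * cofactor = 1 * 5 = 5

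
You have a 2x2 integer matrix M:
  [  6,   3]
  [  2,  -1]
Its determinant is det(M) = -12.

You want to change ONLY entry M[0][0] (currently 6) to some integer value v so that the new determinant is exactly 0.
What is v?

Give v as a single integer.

det is linear in entry M[0][0]: det = old_det + (v - 6) * C_00
Cofactor C_00 = -1
Want det = 0: -12 + (v - 6) * -1 = 0
  (v - 6) = 12 / -1 = -12
  v = 6 + (-12) = -6

Answer: -6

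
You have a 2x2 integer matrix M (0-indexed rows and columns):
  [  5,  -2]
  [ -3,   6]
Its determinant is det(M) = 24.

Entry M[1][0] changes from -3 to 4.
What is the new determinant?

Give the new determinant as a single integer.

Answer: 38

Derivation:
det is linear in row 1: changing M[1][0] by delta changes det by delta * cofactor(1,0).
Cofactor C_10 = (-1)^(1+0) * minor(1,0) = 2
Entry delta = 4 - -3 = 7
Det delta = 7 * 2 = 14
New det = 24 + 14 = 38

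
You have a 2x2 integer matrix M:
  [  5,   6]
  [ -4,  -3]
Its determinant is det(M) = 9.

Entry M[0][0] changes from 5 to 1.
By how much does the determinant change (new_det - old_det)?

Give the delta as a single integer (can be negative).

Answer: 12

Derivation:
Cofactor C_00 = -3
Entry delta = 1 - 5 = -4
Det delta = entry_delta * cofactor = -4 * -3 = 12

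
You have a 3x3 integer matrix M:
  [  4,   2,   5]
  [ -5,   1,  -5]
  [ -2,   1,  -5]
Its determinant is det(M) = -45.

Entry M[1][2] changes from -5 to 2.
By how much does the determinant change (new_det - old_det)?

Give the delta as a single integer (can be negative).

Answer: -56

Derivation:
Cofactor C_12 = -8
Entry delta = 2 - -5 = 7
Det delta = entry_delta * cofactor = 7 * -8 = -56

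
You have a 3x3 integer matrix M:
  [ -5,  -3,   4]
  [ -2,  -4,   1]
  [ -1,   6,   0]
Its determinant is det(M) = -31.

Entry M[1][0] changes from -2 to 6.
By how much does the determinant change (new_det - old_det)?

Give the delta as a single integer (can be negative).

Cofactor C_10 = 24
Entry delta = 6 - -2 = 8
Det delta = entry_delta * cofactor = 8 * 24 = 192

Answer: 192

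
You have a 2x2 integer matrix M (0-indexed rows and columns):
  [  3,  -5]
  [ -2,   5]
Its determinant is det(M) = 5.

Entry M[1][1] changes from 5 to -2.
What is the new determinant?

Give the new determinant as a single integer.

Answer: -16

Derivation:
det is linear in row 1: changing M[1][1] by delta changes det by delta * cofactor(1,1).
Cofactor C_11 = (-1)^(1+1) * minor(1,1) = 3
Entry delta = -2 - 5 = -7
Det delta = -7 * 3 = -21
New det = 5 + -21 = -16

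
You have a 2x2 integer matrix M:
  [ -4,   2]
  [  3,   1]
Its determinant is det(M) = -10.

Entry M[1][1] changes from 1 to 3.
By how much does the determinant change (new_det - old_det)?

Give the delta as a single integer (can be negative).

Cofactor C_11 = -4
Entry delta = 3 - 1 = 2
Det delta = entry_delta * cofactor = 2 * -4 = -8

Answer: -8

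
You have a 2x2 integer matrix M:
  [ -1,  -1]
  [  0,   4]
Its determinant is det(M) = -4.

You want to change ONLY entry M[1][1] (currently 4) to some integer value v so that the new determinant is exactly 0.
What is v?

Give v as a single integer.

det is linear in entry M[1][1]: det = old_det + (v - 4) * C_11
Cofactor C_11 = -1
Want det = 0: -4 + (v - 4) * -1 = 0
  (v - 4) = 4 / -1 = -4
  v = 4 + (-4) = 0

Answer: 0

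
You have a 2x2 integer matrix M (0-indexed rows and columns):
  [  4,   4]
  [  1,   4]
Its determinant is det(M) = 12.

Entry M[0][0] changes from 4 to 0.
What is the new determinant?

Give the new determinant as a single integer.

det is linear in row 0: changing M[0][0] by delta changes det by delta * cofactor(0,0).
Cofactor C_00 = (-1)^(0+0) * minor(0,0) = 4
Entry delta = 0 - 4 = -4
Det delta = -4 * 4 = -16
New det = 12 + -16 = -4

Answer: -4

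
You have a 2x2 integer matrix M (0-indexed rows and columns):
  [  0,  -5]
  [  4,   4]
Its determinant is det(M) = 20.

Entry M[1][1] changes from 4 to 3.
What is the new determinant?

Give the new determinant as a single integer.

Answer: 20

Derivation:
det is linear in row 1: changing M[1][1] by delta changes det by delta * cofactor(1,1).
Cofactor C_11 = (-1)^(1+1) * minor(1,1) = 0
Entry delta = 3 - 4 = -1
Det delta = -1 * 0 = 0
New det = 20 + 0 = 20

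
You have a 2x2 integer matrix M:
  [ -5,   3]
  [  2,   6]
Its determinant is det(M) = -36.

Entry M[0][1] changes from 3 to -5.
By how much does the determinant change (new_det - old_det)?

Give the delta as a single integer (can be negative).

Answer: 16

Derivation:
Cofactor C_01 = -2
Entry delta = -5 - 3 = -8
Det delta = entry_delta * cofactor = -8 * -2 = 16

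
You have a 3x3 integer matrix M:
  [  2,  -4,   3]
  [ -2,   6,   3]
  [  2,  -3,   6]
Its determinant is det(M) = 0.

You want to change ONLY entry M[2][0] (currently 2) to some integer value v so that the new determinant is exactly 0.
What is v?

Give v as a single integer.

det is linear in entry M[2][0]: det = old_det + (v - 2) * C_20
Cofactor C_20 = -30
Want det = 0: 0 + (v - 2) * -30 = 0
  (v - 2) = 0 / -30 = 0
  v = 2 + (0) = 2

Answer: 2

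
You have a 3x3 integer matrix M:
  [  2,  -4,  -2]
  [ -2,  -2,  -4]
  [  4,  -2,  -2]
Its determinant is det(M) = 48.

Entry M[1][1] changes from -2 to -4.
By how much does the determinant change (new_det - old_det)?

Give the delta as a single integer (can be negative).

Cofactor C_11 = 4
Entry delta = -4 - -2 = -2
Det delta = entry_delta * cofactor = -2 * 4 = -8

Answer: -8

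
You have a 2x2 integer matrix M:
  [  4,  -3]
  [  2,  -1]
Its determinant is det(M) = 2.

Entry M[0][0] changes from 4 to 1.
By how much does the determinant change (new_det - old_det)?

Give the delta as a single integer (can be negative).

Answer: 3

Derivation:
Cofactor C_00 = -1
Entry delta = 1 - 4 = -3
Det delta = entry_delta * cofactor = -3 * -1 = 3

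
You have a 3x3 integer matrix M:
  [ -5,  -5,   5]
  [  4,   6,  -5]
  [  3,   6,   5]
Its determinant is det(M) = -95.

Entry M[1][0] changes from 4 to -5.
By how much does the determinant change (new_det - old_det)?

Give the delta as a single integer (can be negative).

Cofactor C_10 = 55
Entry delta = -5 - 4 = -9
Det delta = entry_delta * cofactor = -9 * 55 = -495

Answer: -495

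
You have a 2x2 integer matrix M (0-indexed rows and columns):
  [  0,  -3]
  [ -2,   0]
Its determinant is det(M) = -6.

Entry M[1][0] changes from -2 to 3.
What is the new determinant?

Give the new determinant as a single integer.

det is linear in row 1: changing M[1][0] by delta changes det by delta * cofactor(1,0).
Cofactor C_10 = (-1)^(1+0) * minor(1,0) = 3
Entry delta = 3 - -2 = 5
Det delta = 5 * 3 = 15
New det = -6 + 15 = 9

Answer: 9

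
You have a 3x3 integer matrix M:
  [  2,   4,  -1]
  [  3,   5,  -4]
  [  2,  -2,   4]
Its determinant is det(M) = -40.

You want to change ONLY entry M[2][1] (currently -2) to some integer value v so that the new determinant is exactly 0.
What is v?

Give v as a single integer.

det is linear in entry M[2][1]: det = old_det + (v - -2) * C_21
Cofactor C_21 = 5
Want det = 0: -40 + (v - -2) * 5 = 0
  (v - -2) = 40 / 5 = 8
  v = -2 + (8) = 6

Answer: 6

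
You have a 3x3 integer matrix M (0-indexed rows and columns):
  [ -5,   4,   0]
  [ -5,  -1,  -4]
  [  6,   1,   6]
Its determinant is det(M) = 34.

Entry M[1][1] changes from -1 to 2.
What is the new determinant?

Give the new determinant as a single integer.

Answer: -56

Derivation:
det is linear in row 1: changing M[1][1] by delta changes det by delta * cofactor(1,1).
Cofactor C_11 = (-1)^(1+1) * minor(1,1) = -30
Entry delta = 2 - -1 = 3
Det delta = 3 * -30 = -90
New det = 34 + -90 = -56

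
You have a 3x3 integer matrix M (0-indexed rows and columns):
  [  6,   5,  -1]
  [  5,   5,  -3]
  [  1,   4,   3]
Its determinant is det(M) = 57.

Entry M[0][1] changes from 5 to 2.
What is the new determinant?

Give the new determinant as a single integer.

det is linear in row 0: changing M[0][1] by delta changes det by delta * cofactor(0,1).
Cofactor C_01 = (-1)^(0+1) * minor(0,1) = -18
Entry delta = 2 - 5 = -3
Det delta = -3 * -18 = 54
New det = 57 + 54 = 111

Answer: 111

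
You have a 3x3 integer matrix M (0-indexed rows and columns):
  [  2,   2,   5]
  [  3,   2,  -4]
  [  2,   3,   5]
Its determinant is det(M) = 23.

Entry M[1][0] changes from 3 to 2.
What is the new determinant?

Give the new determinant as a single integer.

det is linear in row 1: changing M[1][0] by delta changes det by delta * cofactor(1,0).
Cofactor C_10 = (-1)^(1+0) * minor(1,0) = 5
Entry delta = 2 - 3 = -1
Det delta = -1 * 5 = -5
New det = 23 + -5 = 18

Answer: 18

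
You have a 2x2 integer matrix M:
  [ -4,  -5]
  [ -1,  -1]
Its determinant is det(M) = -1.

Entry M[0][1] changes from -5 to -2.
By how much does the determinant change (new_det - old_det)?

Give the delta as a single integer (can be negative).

Cofactor C_01 = 1
Entry delta = -2 - -5 = 3
Det delta = entry_delta * cofactor = 3 * 1 = 3

Answer: 3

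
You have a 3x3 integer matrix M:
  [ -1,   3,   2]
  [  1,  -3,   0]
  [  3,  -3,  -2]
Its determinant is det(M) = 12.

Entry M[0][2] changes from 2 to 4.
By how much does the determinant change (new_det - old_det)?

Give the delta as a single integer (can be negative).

Cofactor C_02 = 6
Entry delta = 4 - 2 = 2
Det delta = entry_delta * cofactor = 2 * 6 = 12

Answer: 12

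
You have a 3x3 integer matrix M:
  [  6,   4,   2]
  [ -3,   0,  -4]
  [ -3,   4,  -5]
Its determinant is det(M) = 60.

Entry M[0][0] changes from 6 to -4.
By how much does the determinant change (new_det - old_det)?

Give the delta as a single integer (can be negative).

Cofactor C_00 = 16
Entry delta = -4 - 6 = -10
Det delta = entry_delta * cofactor = -10 * 16 = -160

Answer: -160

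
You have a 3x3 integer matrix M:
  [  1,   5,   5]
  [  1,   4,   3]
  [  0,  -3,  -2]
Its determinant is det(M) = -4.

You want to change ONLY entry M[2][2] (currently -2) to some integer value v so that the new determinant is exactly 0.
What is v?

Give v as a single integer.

Answer: -6

Derivation:
det is linear in entry M[2][2]: det = old_det + (v - -2) * C_22
Cofactor C_22 = -1
Want det = 0: -4 + (v - -2) * -1 = 0
  (v - -2) = 4 / -1 = -4
  v = -2 + (-4) = -6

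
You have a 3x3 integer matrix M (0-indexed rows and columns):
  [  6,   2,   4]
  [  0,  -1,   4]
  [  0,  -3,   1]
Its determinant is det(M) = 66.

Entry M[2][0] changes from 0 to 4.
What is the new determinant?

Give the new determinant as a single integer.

Answer: 114

Derivation:
det is linear in row 2: changing M[2][0] by delta changes det by delta * cofactor(2,0).
Cofactor C_20 = (-1)^(2+0) * minor(2,0) = 12
Entry delta = 4 - 0 = 4
Det delta = 4 * 12 = 48
New det = 66 + 48 = 114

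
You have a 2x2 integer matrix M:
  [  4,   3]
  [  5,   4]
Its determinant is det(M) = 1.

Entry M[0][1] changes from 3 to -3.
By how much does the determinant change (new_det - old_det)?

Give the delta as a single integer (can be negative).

Cofactor C_01 = -5
Entry delta = -3 - 3 = -6
Det delta = entry_delta * cofactor = -6 * -5 = 30

Answer: 30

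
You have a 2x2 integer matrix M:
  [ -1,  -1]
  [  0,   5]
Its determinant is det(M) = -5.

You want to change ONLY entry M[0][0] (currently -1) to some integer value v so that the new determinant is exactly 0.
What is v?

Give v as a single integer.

det is linear in entry M[0][0]: det = old_det + (v - -1) * C_00
Cofactor C_00 = 5
Want det = 0: -5 + (v - -1) * 5 = 0
  (v - -1) = 5 / 5 = 1
  v = -1 + (1) = 0

Answer: 0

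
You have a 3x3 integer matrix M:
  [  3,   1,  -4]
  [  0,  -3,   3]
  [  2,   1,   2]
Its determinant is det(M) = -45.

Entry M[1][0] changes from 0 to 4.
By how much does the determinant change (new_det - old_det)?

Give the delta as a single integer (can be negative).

Answer: -24

Derivation:
Cofactor C_10 = -6
Entry delta = 4 - 0 = 4
Det delta = entry_delta * cofactor = 4 * -6 = -24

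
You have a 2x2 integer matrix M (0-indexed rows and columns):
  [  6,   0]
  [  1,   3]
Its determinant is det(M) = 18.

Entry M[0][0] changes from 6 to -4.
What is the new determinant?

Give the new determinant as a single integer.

det is linear in row 0: changing M[0][0] by delta changes det by delta * cofactor(0,0).
Cofactor C_00 = (-1)^(0+0) * minor(0,0) = 3
Entry delta = -4 - 6 = -10
Det delta = -10 * 3 = -30
New det = 18 + -30 = -12

Answer: -12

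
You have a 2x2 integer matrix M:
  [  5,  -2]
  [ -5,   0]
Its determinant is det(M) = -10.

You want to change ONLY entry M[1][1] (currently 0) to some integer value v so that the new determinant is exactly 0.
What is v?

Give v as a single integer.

det is linear in entry M[1][1]: det = old_det + (v - 0) * C_11
Cofactor C_11 = 5
Want det = 0: -10 + (v - 0) * 5 = 0
  (v - 0) = 10 / 5 = 2
  v = 0 + (2) = 2

Answer: 2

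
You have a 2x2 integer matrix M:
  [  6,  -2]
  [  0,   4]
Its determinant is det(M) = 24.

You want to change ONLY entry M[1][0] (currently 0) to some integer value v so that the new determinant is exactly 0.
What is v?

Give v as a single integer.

Answer: -12

Derivation:
det is linear in entry M[1][0]: det = old_det + (v - 0) * C_10
Cofactor C_10 = 2
Want det = 0: 24 + (v - 0) * 2 = 0
  (v - 0) = -24 / 2 = -12
  v = 0 + (-12) = -12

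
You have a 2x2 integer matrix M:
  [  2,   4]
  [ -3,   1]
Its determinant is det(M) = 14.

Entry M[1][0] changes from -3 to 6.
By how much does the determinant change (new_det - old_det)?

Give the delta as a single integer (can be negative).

Answer: -36

Derivation:
Cofactor C_10 = -4
Entry delta = 6 - -3 = 9
Det delta = entry_delta * cofactor = 9 * -4 = -36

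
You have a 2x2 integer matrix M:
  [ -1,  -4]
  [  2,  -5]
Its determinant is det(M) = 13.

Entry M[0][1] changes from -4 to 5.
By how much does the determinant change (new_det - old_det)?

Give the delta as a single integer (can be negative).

Cofactor C_01 = -2
Entry delta = 5 - -4 = 9
Det delta = entry_delta * cofactor = 9 * -2 = -18

Answer: -18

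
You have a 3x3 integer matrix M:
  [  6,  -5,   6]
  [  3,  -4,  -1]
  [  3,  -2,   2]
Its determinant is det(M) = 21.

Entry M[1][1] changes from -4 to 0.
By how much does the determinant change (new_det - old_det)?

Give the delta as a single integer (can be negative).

Answer: -24

Derivation:
Cofactor C_11 = -6
Entry delta = 0 - -4 = 4
Det delta = entry_delta * cofactor = 4 * -6 = -24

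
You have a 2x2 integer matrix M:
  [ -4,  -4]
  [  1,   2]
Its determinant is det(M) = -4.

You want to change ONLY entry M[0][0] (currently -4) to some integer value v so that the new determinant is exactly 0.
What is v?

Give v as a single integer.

Answer: -2

Derivation:
det is linear in entry M[0][0]: det = old_det + (v - -4) * C_00
Cofactor C_00 = 2
Want det = 0: -4 + (v - -4) * 2 = 0
  (v - -4) = 4 / 2 = 2
  v = -4 + (2) = -2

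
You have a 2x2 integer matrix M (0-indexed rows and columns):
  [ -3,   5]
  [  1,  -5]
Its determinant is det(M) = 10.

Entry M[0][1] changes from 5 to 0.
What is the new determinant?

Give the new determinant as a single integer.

Answer: 15

Derivation:
det is linear in row 0: changing M[0][1] by delta changes det by delta * cofactor(0,1).
Cofactor C_01 = (-1)^(0+1) * minor(0,1) = -1
Entry delta = 0 - 5 = -5
Det delta = -5 * -1 = 5
New det = 10 + 5 = 15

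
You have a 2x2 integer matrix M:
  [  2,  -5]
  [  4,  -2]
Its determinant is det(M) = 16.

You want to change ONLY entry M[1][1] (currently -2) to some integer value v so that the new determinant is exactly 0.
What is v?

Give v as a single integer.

Answer: -10

Derivation:
det is linear in entry M[1][1]: det = old_det + (v - -2) * C_11
Cofactor C_11 = 2
Want det = 0: 16 + (v - -2) * 2 = 0
  (v - -2) = -16 / 2 = -8
  v = -2 + (-8) = -10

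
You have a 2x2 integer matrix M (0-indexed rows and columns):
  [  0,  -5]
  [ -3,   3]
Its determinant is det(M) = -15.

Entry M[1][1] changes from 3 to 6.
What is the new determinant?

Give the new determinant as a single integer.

Answer: -15

Derivation:
det is linear in row 1: changing M[1][1] by delta changes det by delta * cofactor(1,1).
Cofactor C_11 = (-1)^(1+1) * minor(1,1) = 0
Entry delta = 6 - 3 = 3
Det delta = 3 * 0 = 0
New det = -15 + 0 = -15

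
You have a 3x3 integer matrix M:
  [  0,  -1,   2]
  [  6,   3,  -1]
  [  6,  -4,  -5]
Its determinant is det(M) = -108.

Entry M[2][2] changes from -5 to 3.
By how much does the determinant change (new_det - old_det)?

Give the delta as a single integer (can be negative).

Cofactor C_22 = 6
Entry delta = 3 - -5 = 8
Det delta = entry_delta * cofactor = 8 * 6 = 48

Answer: 48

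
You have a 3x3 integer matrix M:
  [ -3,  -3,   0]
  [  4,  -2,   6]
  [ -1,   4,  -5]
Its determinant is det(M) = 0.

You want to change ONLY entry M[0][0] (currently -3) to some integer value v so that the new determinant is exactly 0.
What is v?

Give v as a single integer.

det is linear in entry M[0][0]: det = old_det + (v - -3) * C_00
Cofactor C_00 = -14
Want det = 0: 0 + (v - -3) * -14 = 0
  (v - -3) = 0 / -14 = 0
  v = -3 + (0) = -3

Answer: -3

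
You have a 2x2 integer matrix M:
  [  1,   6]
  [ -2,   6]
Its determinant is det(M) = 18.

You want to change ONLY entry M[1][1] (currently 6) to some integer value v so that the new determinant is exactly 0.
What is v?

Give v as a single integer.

Answer: -12

Derivation:
det is linear in entry M[1][1]: det = old_det + (v - 6) * C_11
Cofactor C_11 = 1
Want det = 0: 18 + (v - 6) * 1 = 0
  (v - 6) = -18 / 1 = -18
  v = 6 + (-18) = -12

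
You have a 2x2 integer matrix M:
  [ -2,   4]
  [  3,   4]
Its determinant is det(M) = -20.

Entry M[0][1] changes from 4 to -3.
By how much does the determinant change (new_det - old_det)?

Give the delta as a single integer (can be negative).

Answer: 21

Derivation:
Cofactor C_01 = -3
Entry delta = -3 - 4 = -7
Det delta = entry_delta * cofactor = -7 * -3 = 21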